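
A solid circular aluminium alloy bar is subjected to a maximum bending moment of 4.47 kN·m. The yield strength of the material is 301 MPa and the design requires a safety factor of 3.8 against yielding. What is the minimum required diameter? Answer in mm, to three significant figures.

d = 83.1 mm

σ_allow = 301/3.8 = 79.21 MPa.
For a solid circular section σ = 32M/(πd³), so d³ = 32M/(π σ_allow) = 32×4470000/(π×79.21) = 574800 mm³.
d = 83.15 mm.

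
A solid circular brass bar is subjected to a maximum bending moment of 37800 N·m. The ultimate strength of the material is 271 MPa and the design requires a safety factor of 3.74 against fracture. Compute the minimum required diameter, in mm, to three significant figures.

d = 175 mm

σ_allow = 271/3.74 = 72.46 MPa.
For a solid circular section σ = 32M/(πd³), so d³ = 32M/(π σ_allow) = 32×3.7800×10^7/(π×72.46) = 5.314×10^6 mm³.
d = 174.5 mm.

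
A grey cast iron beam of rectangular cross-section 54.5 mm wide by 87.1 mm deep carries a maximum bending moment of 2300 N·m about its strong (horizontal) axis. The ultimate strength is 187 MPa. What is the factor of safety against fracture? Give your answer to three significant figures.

n = 5.60

Section modulus S = bh²/6 = 54.5×87.1²/6 = 68910 mm³.
σ = M/S = 2300000/68910 = 33.38 MPa.
n = 187/33.38 = 5.603.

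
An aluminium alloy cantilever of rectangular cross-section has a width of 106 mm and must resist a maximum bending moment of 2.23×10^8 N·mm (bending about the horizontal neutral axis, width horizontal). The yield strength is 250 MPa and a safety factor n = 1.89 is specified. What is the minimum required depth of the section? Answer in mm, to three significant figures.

h = 309 mm

σ_allow = 250/1.89 = 132.3 MPa.
For a rectangular section σ = 6M/(bh²), so h² = 6M/(b σ_allow) = 6×2.2300×10^8/(106×132.3) = 95430 mm².
h = 308.9 mm.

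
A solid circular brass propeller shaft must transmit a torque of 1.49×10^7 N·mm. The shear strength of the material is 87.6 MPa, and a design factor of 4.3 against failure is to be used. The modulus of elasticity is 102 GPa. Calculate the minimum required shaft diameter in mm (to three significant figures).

d = 155 mm

Allowable shear stress τ_allow = 87.6/4.3 = 20.37 MPa.
For a solid shaft τ = 16T/(πd³), so d³ = 16T/(π τ_allow) = 16×1.4900×10^7/(π×20.37) = 3.725×10^6 mm³.
d = (3.725×10^6)^(1/3) = 155.0 mm.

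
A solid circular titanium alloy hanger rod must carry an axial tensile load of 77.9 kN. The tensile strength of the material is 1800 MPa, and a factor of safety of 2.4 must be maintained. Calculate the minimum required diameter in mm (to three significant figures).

Allowable stress σ_allow = 1800/2.4 = 750.0 MPa.
Required area A = F/σ_allow = 77900/750.0 = 103.9 mm².
A = πd²/4 → d = √(4A/π) = 11.50 mm.

d = 11.5 mm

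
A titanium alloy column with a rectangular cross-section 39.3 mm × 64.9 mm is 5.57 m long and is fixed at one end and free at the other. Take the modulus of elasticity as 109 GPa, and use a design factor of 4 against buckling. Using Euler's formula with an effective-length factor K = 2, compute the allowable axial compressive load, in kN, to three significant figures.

P_allow = 0.711 kN

Buckling occurs about the weak axis: I_min = h·b³/12 = 64.9×39.3³/12 = 328300 mm⁴ (b = 39.3 mm is the smaller dimension).
Effective length L_e = KL = 2×5.57 m = 11140 mm.
Euler critical load P_cr = π²EI/L_e² = π²×109000×328300/11140² = 2846 N.
P_allow = P_cr/n = 2846/4 = 711.4 N.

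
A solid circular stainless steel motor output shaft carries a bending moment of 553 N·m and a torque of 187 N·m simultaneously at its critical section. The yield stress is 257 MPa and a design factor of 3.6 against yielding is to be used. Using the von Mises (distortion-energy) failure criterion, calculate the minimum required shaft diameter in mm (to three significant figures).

d = 43.5 mm

σ_allow = σ_y/n = 257/3.6 = 71.39 MPa.
For a solid shaft σ_b = 32M/(πd³) and τ = 16T/(πd³), so the von Mises stress is σ' = (16/πd³)·√(4M²+3T²).
√(4M²+3T²) = √(4×(553000)² + 3×(187000)²) = 1.152×10^6 N·mm.
d³ = 16×1.152×10^6/(π×71.39) = 82220 mm³.
d = 43.48 mm.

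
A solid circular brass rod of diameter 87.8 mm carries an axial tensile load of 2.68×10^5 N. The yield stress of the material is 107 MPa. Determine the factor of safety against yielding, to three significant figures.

A = πd²/4 = 6055 mm².
σ = F/A = 268000/6055 = 44.26 MPa.
n = 107/44.26 = 2.417.

n = 2.42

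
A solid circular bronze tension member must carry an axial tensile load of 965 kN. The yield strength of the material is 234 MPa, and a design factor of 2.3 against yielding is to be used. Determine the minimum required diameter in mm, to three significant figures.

d = 110 mm

Allowable stress σ_allow = 234/2.3 = 101.7 MPa.
Required area A = F/σ_allow = 965000/101.7 = 9485 mm².
A = πd²/4 → d = √(4A/π) = 109.9 mm.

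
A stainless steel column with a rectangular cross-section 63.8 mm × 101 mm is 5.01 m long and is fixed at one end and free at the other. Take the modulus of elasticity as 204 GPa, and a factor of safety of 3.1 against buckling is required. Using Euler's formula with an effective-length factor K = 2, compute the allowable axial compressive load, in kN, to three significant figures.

P_allow = 14.1 kN

Buckling occurs about the weak axis: I_min = h·b³/12 = 101×63.8³/12 = 2.186×10^6 mm⁴ (b = 63.8 mm is the smaller dimension).
Effective length L_e = KL = 2×5.01 m = 10020 mm.
Euler critical load P_cr = π²EI/L_e² = π²×204000×2.186×10^6/10020² = 43830 N.
P_allow = P_cr/n = 43830/3.1 = 14140 N.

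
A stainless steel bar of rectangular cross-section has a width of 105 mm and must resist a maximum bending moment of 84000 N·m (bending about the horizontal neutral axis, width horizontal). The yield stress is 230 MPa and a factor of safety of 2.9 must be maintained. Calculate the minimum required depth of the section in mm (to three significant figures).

h = 246 mm

σ_allow = 230/2.9 = 79.31 MPa.
For a rectangular section σ = 6M/(bh²), so h² = 6M/(b σ_allow) = 6×8.4000×10^7/(105×79.31) = 60520 mm².
h = 246.0 mm.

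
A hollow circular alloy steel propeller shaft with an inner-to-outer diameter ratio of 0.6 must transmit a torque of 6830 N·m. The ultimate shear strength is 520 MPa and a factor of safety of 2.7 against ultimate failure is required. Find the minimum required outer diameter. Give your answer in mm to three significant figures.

d_o = 59.2 mm

τ_allow = 520/2.7 = 192.6 MPa.
For a hollow shaft τ = 16T/[πd_o³(1−k⁴)] with k = 0.6, so 1−k⁴ = 0.8704.
d_o³ = 16T/[π τ_allow (1−k⁴)] = 16×6830000/(π×192.6×0.8704) = 207500 mm³.
d_o = 59.20 mm.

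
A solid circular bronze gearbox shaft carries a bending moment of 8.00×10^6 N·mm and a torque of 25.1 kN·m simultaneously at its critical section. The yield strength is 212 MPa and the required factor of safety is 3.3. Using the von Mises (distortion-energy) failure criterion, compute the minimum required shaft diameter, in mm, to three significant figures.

σ_allow = σ_y/n = 212/3.3 = 64.24 MPa.
For a solid shaft σ_b = 32M/(πd³) and τ = 16T/(πd³), so the von Mises stress is σ' = (16/πd³)·√(4M²+3T²).
√(4M²+3T²) = √(4×(8.000×10^6)² + 3×(2.510×10^7)²) = 4.633×10^7 N·mm.
d³ = 16×4.633×10^7/(π×64.24) = 3.673×10^6 mm³.
d = 154.3 mm.

d = 154 mm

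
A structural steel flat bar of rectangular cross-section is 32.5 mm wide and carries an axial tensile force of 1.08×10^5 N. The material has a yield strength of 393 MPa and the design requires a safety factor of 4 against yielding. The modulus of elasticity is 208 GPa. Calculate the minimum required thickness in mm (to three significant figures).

t = 33.8 mm

σ_allow = 393/4 = 98.25 MPa.
Required area A = F/σ_allow = 108000/98.25 = 1099 mm².
t = A/w = 1099/32.5 = 33.82 mm.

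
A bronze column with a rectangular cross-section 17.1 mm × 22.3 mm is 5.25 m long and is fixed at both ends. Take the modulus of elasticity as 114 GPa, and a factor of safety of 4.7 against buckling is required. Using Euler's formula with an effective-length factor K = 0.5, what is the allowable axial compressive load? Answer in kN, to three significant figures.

Buckling occurs about the weak axis: I_min = h·b³/12 = 22.3×17.1³/12 = 9292 mm⁴ (b = 17.1 mm is the smaller dimension).
Effective length L_e = KL = 0.5×5.25 m = 2625 mm.
Euler critical load P_cr = π²EI/L_e² = π²×114000×9292/2625² = 1517 N.
P_allow = P_cr/n = 1517/4.7 = 322.8 N.

P_allow = 0.323 kN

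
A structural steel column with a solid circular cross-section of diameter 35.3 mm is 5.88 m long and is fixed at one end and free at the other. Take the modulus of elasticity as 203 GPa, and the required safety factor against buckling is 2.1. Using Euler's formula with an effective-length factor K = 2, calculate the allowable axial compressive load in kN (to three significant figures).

P_allow = 0.526 kN

I = πd⁴/64 = π×35.3⁴/64 = 76220 mm⁴.
Effective length L_e = KL = 2×5.88 m = 11760 mm.
Euler critical load P_cr = π²EI/L_e² = π²×203000×76220/11760² = 1104 N.
P_allow = P_cr/n = 1104/2.1 = 525.8 N.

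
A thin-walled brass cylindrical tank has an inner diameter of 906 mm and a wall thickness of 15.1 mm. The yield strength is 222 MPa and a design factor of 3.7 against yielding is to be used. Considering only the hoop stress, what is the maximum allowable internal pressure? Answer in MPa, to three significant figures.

p_allow = 2.00 MPa

σ_allow = 222/3.7 = 60.00 MPa.
σ_h = pD/(2t) → p_allow = 2σ_allow t/D = 2×60.00×15.1/906 = 2.000 MPa.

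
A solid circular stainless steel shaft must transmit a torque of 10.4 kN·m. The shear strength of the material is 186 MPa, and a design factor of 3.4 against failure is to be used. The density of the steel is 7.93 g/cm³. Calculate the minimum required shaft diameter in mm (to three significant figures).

Allowable shear stress τ_allow = 186/3.4 = 54.71 MPa.
For a solid shaft τ = 16T/(πd³), so d³ = 16T/(π τ_allow) = 16×1.0400×10^7/(π×54.71) = 968200 mm³.
d = (968200)^(1/3) = 98.93 mm.

d = 98.9 mm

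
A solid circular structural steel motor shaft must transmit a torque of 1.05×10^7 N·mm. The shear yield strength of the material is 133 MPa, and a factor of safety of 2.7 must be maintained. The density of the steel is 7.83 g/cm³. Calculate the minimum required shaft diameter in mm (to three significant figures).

Allowable shear stress τ_allow = 133/2.7 = 49.26 MPa.
For a solid shaft τ = 16T/(πd³), so d³ = 16T/(π τ_allow) = 16×1.0500×10^7/(π×49.26) = 1.086×10^6 mm³.
d = (1.086×10^6)^(1/3) = 102.8 mm.

d = 103 mm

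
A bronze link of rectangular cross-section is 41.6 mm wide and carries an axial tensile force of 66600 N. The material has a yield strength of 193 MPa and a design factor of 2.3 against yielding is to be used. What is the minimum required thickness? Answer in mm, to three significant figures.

σ_allow = 193/2.3 = 83.91 MPa.
Required area A = F/σ_allow = 66600/83.91 = 793.7 mm².
t = A/w = 793.7/41.6 = 19.08 mm.

t = 19.1 mm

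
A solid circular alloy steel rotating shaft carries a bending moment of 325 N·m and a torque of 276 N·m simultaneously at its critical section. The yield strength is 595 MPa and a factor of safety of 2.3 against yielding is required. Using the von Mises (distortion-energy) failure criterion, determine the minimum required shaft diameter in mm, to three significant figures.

σ_allow = σ_y/n = 595/2.3 = 258.7 MPa.
For a solid shaft σ_b = 32M/(πd³) and τ = 16T/(πd³), so the von Mises stress is σ' = (16/πd³)·√(4M²+3T²).
√(4M²+3T²) = √(4×(325000)² + 3×(276000)²) = 806900 N·mm.
d³ = 16×806900/(π×258.7) = 15880 mm³.
d = 25.14 mm.

d = 25.1 mm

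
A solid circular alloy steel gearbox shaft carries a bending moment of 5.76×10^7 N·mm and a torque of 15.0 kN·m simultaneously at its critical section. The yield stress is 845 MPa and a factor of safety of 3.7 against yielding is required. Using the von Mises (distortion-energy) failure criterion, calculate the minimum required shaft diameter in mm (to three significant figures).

σ_allow = σ_y/n = 845/3.7 = 228.4 MPa.
For a solid shaft σ_b = 32M/(πd³) and τ = 16T/(πd³), so the von Mises stress is σ' = (16/πd³)·√(4M²+3T²).
√(4M²+3T²) = √(4×(5.760×10^7)² + 3×(1.500×10^7)²) = 1.181×10^8 N·mm.
d³ = 16×1.181×10^8/(π×228.4) = 2.634×10^6 mm³.
d = 138.1 mm.

d = 138 mm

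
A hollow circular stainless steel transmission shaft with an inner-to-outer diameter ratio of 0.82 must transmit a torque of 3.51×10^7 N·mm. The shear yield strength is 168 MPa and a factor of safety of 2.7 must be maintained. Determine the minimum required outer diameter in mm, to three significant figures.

d_o = 174 mm

τ_allow = 168/2.7 = 62.22 MPa.
For a hollow shaft τ = 16T/[πd_o³(1−k⁴)] with k = 0.82, so 1−k⁴ = 0.5479.
d_o³ = 16T/[π τ_allow (1−k⁴)] = 16×3.5100×10^7/(π×62.22×0.5479) = 5.244×10^6 mm³.
d_o = 173.7 mm.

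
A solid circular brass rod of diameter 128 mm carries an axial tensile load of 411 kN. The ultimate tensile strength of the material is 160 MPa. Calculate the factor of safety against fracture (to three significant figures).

A = πd²/4 = 12870 mm².
σ = F/A = 411000/12870 = 31.94 MPa.
n = 160/31.94 = 5.009.

n = 5.01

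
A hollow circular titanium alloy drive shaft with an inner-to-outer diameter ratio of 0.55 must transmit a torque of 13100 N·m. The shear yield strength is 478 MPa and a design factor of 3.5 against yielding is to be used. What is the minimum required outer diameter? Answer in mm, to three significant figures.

τ_allow = 478/3.5 = 136.6 MPa.
For a hollow shaft τ = 16T/[πd_o³(1−k⁴)] with k = 0.55, so 1−k⁴ = 0.9085.
d_o³ = 16T/[π τ_allow (1−k⁴)] = 16×1.3100×10^7/(π×136.6×0.9085) = 537700 mm³.
d_o = 81.32 mm.

d_o = 81.3 mm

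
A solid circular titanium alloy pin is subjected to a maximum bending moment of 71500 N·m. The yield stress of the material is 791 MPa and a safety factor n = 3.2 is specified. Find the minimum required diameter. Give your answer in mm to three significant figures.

σ_allow = 791/3.2 = 247.2 MPa.
For a solid circular section σ = 32M/(πd³), so d³ = 32M/(π σ_allow) = 32×7.1500×10^7/(π×247.2) = 2.946×10^6 mm³.
d = 143.4 mm.

d = 143 mm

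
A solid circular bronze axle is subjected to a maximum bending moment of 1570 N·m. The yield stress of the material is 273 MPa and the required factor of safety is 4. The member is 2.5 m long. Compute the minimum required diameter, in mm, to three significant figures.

σ_allow = 273/4 = 68.25 MPa.
For a solid circular section σ = 32M/(πd³), so d³ = 32M/(π σ_allow) = 32×1570000/(π×68.25) = 234300 mm³.
d = 61.65 mm.

d = 61.6 mm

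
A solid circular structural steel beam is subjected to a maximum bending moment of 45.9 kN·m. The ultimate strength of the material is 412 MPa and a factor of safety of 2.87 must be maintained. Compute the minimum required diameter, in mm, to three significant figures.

d = 148 mm

σ_allow = 412/2.87 = 143.6 MPa.
For a solid circular section σ = 32M/(πd³), so d³ = 32M/(π σ_allow) = 32×4.5900×10^7/(π×143.6) = 3.257×10^6 mm³.
d = 148.2 mm.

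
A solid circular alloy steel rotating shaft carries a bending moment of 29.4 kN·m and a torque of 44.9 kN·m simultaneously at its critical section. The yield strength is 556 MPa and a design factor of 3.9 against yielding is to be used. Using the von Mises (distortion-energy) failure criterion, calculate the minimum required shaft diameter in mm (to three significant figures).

d = 152 mm

σ_allow = σ_y/n = 556/3.9 = 142.6 MPa.
For a solid shaft σ_b = 32M/(πd³) and τ = 16T/(πd³), so the von Mises stress is σ' = (16/πd³)·√(4M²+3T²).
√(4M²+3T²) = √(4×(2.940×10^7)² + 3×(4.490×10^7)²) = 9.750×10^7 N·mm.
d³ = 16×9.750×10^7/(π×142.6) = 3.483×10^6 mm³.
d = 151.6 mm.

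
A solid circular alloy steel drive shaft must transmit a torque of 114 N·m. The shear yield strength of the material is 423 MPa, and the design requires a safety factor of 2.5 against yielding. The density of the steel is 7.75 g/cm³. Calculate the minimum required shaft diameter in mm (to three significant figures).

Allowable shear stress τ_allow = 423/2.5 = 169.2 MPa.
For a solid shaft τ = 16T/(πd³), so d³ = 16T/(π τ_allow) = 16×114000/(π×169.2) = 3431 mm³.
d = (3431)^(1/3) = 15.08 mm.

d = 15.1 mm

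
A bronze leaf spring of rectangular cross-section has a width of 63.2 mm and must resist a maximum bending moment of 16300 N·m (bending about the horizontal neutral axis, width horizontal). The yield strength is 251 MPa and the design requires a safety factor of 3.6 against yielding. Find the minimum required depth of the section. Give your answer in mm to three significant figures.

h = 149 mm

σ_allow = 251/3.6 = 69.72 MPa.
For a rectangular section σ = 6M/(bh²), so h² = 6M/(b σ_allow) = 6×1.6300×10^7/(63.2×69.72) = 22190 mm².
h = 149.0 mm.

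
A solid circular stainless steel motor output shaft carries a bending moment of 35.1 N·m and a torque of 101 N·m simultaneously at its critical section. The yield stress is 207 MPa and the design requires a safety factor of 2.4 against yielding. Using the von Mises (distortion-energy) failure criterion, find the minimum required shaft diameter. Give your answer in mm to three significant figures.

σ_allow = σ_y/n = 207/2.4 = 86.25 MPa.
For a solid shaft σ_b = 32M/(πd³) and τ = 16T/(πd³), so the von Mises stress is σ' = (16/πd³)·√(4M²+3T²).
√(4M²+3T²) = √(4×(35100)² + 3×(101000)²) = 188500 N·mm.
d³ = 16×188500/(π×86.25) = 11130 mm³.
d = 22.33 mm.

d = 22.3 mm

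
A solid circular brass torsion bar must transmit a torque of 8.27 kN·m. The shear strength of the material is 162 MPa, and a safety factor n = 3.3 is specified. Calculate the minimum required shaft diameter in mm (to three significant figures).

d = 95.0 mm

Allowable shear stress τ_allow = 162/3.3 = 49.09 MPa.
For a solid shaft τ = 16T/(πd³), so d³ = 16T/(π τ_allow) = 16×8270000/(π×49.09) = 858000 mm³.
d = (858000)^(1/3) = 95.02 mm.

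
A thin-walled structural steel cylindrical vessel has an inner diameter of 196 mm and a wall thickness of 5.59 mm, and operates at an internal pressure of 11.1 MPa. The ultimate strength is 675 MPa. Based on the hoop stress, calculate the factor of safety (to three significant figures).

n = 3.47

σ_h = pD/(2t) = 11.1×196/(2×5.59) = 194.6 MPa.
n = 675/194.6 = 3.469.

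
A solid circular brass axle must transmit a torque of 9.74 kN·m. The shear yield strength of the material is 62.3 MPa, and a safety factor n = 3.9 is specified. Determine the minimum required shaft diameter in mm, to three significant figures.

d = 146 mm

Allowable shear stress τ_allow = 62.3/3.9 = 15.97 MPa.
For a solid shaft τ = 16T/(πd³), so d³ = 16T/(π τ_allow) = 16×9740000/(π×15.97) = 3.105×10^6 mm³.
d = (3.105×10^6)^(1/3) = 145.9 mm.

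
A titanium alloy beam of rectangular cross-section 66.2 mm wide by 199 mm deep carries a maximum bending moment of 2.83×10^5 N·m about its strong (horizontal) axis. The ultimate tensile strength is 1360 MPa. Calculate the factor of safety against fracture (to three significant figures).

Section modulus S = bh²/6 = 66.2×199²/6 = 436900 mm³.
σ = M/S = 2.8300×10^8/436900 = 647.7 MPa.
n = 1360/647.7 = 2.100.

n = 2.10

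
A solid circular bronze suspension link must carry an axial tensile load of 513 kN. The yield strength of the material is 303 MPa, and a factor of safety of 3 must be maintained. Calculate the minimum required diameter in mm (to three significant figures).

Allowable stress σ_allow = 303/3 = 101.0 MPa.
Required area A = F/σ_allow = 513000/101.0 = 5079 mm².
A = πd²/4 → d = √(4A/π) = 80.42 mm.

d = 80.4 mm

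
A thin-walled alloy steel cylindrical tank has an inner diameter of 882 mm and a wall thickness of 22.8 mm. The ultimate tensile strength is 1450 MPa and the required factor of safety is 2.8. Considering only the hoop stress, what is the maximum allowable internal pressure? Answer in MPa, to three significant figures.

σ_allow = 1450/2.8 = 517.9 MPa.
σ_h = pD/(2t) → p_allow = 2σ_allow t/D = 2×517.9×22.8/882 = 26.77 MPa.

p_allow = 26.8 MPa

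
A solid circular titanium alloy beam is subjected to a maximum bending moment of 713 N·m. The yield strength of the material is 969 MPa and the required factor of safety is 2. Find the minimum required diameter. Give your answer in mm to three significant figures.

d = 24.7 mm

σ_allow = 969/2 = 484.5 MPa.
For a solid circular section σ = 32M/(πd³), so d³ = 32M/(π σ_allow) = 32×713000/(π×484.5) = 14990 mm³.
d = 24.66 mm.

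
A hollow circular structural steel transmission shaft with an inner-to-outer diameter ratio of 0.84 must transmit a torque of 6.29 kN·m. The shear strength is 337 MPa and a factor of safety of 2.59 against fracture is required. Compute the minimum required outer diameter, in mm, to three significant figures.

τ_allow = 337/2.59 = 130.1 MPa.
For a hollow shaft τ = 16T/[πd_o³(1−k⁴)] with k = 0.84, so 1−k⁴ = 0.5021.
d_o³ = 16T/[π τ_allow (1−k⁴)] = 16×6290000/(π×130.1×0.5021) = 490300 mm³.
d_o = 78.85 mm.

d_o = 78.9 mm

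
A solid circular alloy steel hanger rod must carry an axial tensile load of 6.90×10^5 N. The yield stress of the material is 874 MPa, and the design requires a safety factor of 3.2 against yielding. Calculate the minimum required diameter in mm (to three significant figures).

Allowable stress σ_allow = 874/3.2 = 273.1 MPa.
Required area A = F/σ_allow = 690000/273.1 = 2526 mm².
A = πd²/4 → d = √(4A/π) = 56.72 mm.

d = 56.7 mm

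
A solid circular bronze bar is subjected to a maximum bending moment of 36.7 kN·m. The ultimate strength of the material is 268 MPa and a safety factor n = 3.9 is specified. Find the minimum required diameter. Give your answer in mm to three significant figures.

σ_allow = 268/3.9 = 68.72 MPa.
For a solid circular section σ = 32M/(πd³), so d³ = 32M/(π σ_allow) = 32×3.6700×10^7/(π×68.72) = 5.440×10^6 mm³.
d = 175.9 mm.

d = 176 mm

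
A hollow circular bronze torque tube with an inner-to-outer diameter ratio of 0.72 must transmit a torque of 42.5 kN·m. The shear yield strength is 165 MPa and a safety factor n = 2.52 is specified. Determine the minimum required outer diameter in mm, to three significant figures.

τ_allow = 165/2.52 = 65.48 MPa.
For a hollow shaft τ = 16T/[πd_o³(1−k⁴)] with k = 0.72, so 1−k⁴ = 0.7313.
d_o³ = 16T/[π τ_allow (1−k⁴)] = 16×4.2500×10^7/(π×65.48×0.7313) = 4.521×10^6 mm³.
d_o = 165.3 mm.

d_o = 165 mm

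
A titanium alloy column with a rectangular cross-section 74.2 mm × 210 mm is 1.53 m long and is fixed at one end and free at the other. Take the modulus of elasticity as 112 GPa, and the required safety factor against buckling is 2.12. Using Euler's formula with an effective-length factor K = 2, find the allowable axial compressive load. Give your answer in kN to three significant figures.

Buckling occurs about the weak axis: I_min = h·b³/12 = 210×74.2³/12 = 7.149×10^6 mm⁴ (b = 74.2 mm is the smaller dimension).
Effective length L_e = KL = 2×1.53 m = 3060 mm.
Euler critical load P_cr = π²EI/L_e² = π²×112000×7.149×10^6/3060² = 844000 N.
P_allow = P_cr/n = 844000/2.12 = 398100 N.

P_allow = 398 kN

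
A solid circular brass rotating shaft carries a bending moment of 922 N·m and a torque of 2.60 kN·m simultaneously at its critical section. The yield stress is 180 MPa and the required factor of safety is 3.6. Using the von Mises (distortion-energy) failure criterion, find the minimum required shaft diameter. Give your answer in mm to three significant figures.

σ_allow = σ_y/n = 180/3.6 = 50.00 MPa.
For a solid shaft σ_b = 32M/(πd³) and τ = 16T/(πd³), so the von Mises stress is σ' = (16/πd³)·√(4M²+3T²).
√(4M²+3T²) = √(4×(922000)² + 3×(2.600×10^6)²) = 4.866×10^6 N·mm.
d³ = 16×4.866×10^6/(π×50.00) = 495700 mm³.
d = 79.14 mm.

d = 79.1 mm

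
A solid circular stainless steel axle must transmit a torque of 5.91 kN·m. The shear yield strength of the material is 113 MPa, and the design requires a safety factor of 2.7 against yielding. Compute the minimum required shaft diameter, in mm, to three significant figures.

d = 89.6 mm

Allowable shear stress τ_allow = 113/2.7 = 41.85 MPa.
For a solid shaft τ = 16T/(πd³), so d³ = 16T/(π τ_allow) = 16×5910000/(π×41.85) = 719200 mm³.
d = (719200)^(1/3) = 89.59 mm.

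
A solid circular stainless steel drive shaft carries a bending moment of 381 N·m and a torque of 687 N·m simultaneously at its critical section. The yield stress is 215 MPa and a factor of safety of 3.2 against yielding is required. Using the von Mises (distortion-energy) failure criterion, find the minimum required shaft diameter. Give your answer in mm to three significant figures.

σ_allow = σ_y/n = 215/3.2 = 67.19 MPa.
For a solid shaft σ_b = 32M/(πd³) and τ = 16T/(πd³), so the von Mises stress is σ' = (16/πd³)·√(4M²+3T²).
√(4M²+3T²) = √(4×(381000)² + 3×(687000)²) = 1.413×10^6 N·mm.
d³ = 16×1.413×10^6/(π×67.19) = 107100 mm³.
d = 47.49 mm.

d = 47.5 mm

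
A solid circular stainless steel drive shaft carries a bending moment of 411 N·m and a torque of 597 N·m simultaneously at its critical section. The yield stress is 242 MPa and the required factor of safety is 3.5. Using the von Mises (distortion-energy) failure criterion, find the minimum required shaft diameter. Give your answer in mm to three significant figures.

d = 46.0 mm

σ_allow = σ_y/n = 242/3.5 = 69.14 MPa.
For a solid shaft σ_b = 32M/(πd³) and τ = 16T/(πd³), so the von Mises stress is σ' = (16/πd³)·√(4M²+3T²).
√(4M²+3T²) = √(4×(411000)² + 3×(597000)²) = 1.321×10^6 N·mm.
d³ = 16×1.321×10^6/(π×69.14) = 97300 mm³.
d = 45.99 mm.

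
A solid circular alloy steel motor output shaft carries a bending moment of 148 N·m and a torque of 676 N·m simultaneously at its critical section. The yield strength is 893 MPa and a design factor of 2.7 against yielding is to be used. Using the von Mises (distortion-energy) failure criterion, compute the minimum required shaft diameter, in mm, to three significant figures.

σ_allow = σ_y/n = 893/2.7 = 330.7 MPa.
For a solid shaft σ_b = 32M/(πd³) and τ = 16T/(πd³), so the von Mises stress is σ' = (16/πd³)·√(4M²+3T²).
√(4M²+3T²) = √(4×(148000)² + 3×(676000)²) = 1.208×10^6 N·mm.
d³ = 16×1.208×10^6/(π×330.7) = 18600 mm³.
d = 26.49 mm.

d = 26.5 mm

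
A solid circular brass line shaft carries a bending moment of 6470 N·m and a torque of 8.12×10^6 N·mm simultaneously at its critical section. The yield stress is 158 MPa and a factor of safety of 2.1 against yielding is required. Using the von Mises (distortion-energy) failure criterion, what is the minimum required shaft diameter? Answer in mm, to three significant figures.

d = 109 mm

σ_allow = σ_y/n = 158/2.1 = 75.24 MPa.
For a solid shaft σ_b = 32M/(πd³) and τ = 16T/(πd³), so the von Mises stress is σ' = (16/πd³)·√(4M²+3T²).
√(4M²+3T²) = √(4×(6.470×10^6)² + 3×(8.120×10^6)²) = 1.911×10^7 N·mm.
d³ = 16×1.911×10^7/(π×75.24) = 1.294×10^6 mm³.
d = 109.0 mm.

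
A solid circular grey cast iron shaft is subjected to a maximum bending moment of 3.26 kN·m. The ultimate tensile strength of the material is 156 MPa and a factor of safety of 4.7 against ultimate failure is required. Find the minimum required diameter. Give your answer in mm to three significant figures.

σ_allow = 156/4.7 = 33.19 MPa.
For a solid circular section σ = 32M/(πd³), so d³ = 32M/(π σ_allow) = 32×3260000/(π×33.19) = 1.000×10^6 mm³.
d = 100.0 mm.

d = 100 mm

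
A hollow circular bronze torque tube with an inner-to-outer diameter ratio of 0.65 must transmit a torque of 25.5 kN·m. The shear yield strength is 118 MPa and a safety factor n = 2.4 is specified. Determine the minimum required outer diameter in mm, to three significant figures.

τ_allow = 118/2.4 = 49.17 MPa.
For a hollow shaft τ = 16T/[πd_o³(1−k⁴)] with k = 0.65, so 1−k⁴ = 0.8215.
d_o³ = 16T/[π τ_allow (1−k⁴)] = 16×2.5500×10^7/(π×49.17×0.8215) = 3.215×10^6 mm³.
d_o = 147.6 mm.

d_o = 148 mm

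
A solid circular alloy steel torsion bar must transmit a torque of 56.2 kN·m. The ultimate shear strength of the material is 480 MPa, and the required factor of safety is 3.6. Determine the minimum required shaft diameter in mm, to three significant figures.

d = 129 mm

Allowable shear stress τ_allow = 480/3.6 = 133.3 MPa.
For a solid shaft τ = 16T/(πd³), so d³ = 16T/(π τ_allow) = 16×5.6200×10^7/(π×133.3) = 2.147×10^6 mm³.
d = (2.147×10^6)^(1/3) = 129.0 mm.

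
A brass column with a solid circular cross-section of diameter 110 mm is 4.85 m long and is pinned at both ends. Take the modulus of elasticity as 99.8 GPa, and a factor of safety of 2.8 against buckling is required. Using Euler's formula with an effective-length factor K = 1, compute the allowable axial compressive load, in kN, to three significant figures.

I = πd⁴/64 = π×110⁴/64 = 7.187×10^6 mm⁴.
Effective length L_e = KL = 1×4.85 m = 4850 mm.
Euler critical load P_cr = π²EI/L_e² = π²×99800×7.187×10^6/4850² = 300900 N.
P_allow = P_cr/n = 300900/2.8 = 107500 N.

P_allow = 107 kN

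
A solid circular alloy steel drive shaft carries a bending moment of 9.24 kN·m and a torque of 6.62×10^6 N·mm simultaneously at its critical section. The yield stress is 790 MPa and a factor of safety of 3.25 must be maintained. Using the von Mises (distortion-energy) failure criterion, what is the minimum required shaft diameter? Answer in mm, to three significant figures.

d = 77.0 mm

σ_allow = σ_y/n = 790/3.25 = 243.1 MPa.
For a solid shaft σ_b = 32M/(πd³) and τ = 16T/(πd³), so the von Mises stress is σ' = (16/πd³)·√(4M²+3T²).
√(4M²+3T²) = √(4×(9.240×10^6)² + 3×(6.620×10^6)²) = 2.175×10^7 N·mm.
d³ = 16×2.175×10^7/(π×243.1) = 455700 mm³.
d = 76.95 mm.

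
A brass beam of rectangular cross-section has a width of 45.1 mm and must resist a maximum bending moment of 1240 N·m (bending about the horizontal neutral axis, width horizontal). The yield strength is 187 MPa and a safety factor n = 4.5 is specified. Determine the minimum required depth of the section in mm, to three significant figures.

h = 63.0 mm

σ_allow = 187/4.5 = 41.56 MPa.
For a rectangular section σ = 6M/(bh²), so h² = 6M/(b σ_allow) = 6×1240000/(45.1×41.56) = 3970 mm².
h = 63.01 mm.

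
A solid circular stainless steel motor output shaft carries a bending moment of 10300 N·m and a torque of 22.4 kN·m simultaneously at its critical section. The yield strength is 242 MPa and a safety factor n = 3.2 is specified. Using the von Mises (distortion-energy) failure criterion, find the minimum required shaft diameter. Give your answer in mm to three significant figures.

σ_allow = σ_y/n = 242/3.2 = 75.62 MPa.
For a solid shaft σ_b = 32M/(πd³) and τ = 16T/(πd³), so the von Mises stress is σ' = (16/πd³)·√(4M²+3T²).
√(4M²+3T²) = √(4×(1.030×10^7)² + 3×(2.240×10^7)²) = 4.393×10^7 N·mm.
d³ = 16×4.393×10^7/(π×75.62) = 2.958×10^6 mm³.
d = 143.6 mm.

d = 144 mm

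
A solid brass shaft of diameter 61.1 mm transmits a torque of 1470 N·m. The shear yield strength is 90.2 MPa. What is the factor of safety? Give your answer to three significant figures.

τ = 16T/(πd³) = 16×1470000/(π×61.1³) = 32.82 MPa.
n = τ_limit/τ = 90.2/32.82 = 2.748.

n = 2.75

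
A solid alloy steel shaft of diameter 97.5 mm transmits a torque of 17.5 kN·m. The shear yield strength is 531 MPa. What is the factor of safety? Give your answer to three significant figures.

n = 5.52

τ = 16T/(πd³) = 16×1.7500×10^7/(π×97.5³) = 96.16 MPa.
n = τ_limit/τ = 531/96.16 = 5.522.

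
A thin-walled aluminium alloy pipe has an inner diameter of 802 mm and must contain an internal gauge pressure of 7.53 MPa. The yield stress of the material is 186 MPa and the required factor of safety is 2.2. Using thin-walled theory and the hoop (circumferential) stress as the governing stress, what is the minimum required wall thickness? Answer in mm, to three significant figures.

σ_allow = 186/2.2 = 84.55 MPa.
Hoop stress σ_h = pD/(2t), so t = pD/(2σ_allow) = 7.53×802/(2×84.55) = 35.71 mm.

t = 35.7 mm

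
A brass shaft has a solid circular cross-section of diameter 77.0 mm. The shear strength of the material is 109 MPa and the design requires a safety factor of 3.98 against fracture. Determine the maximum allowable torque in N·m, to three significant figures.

T_allow = 2450 N·m

τ_allow = 109/3.98 = 27.39 MPa.
For a solid shaft T_allow = τ_allow·πd³/16; πd³/16 = π×77.0³/16 = 89640 mm³.
T_allow = 27.39×89640 = 2.455×10^6 N·mm = 2455 N·m.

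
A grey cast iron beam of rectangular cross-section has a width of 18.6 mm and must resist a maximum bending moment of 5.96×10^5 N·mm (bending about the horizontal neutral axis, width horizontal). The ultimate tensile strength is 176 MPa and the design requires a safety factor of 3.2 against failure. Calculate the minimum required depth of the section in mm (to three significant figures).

h = 59.1 mm

σ_allow = 176/3.2 = 55.00 MPa.
For a rectangular section σ = 6M/(bh²), so h² = 6M/(b σ_allow) = 6×596000/(18.6×55.00) = 3496 mm².
h = 59.12 mm.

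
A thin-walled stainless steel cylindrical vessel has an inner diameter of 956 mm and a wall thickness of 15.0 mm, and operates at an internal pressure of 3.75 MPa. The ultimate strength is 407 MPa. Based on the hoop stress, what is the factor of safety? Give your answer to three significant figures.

n = 3.41

σ_h = pD/(2t) = 3.75×956/(2×15.0) = 119.5 MPa.
n = 407/119.5 = 3.406.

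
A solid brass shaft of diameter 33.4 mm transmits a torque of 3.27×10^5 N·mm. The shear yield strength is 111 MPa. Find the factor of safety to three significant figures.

τ = 16T/(πd³) = 16×327000/(π×33.4³) = 44.70 MPa.
n = τ_limit/τ = 111/44.70 = 2.483.

n = 2.48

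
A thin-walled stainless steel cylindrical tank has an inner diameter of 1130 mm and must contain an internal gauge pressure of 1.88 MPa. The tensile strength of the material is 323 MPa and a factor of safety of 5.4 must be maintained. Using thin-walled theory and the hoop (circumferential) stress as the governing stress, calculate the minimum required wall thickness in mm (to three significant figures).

t = 17.8 mm

σ_allow = 323/5.4 = 59.81 MPa.
Hoop stress σ_h = pD/(2t), so t = pD/(2σ_allow) = 1.88×1130/(2×59.81) = 17.76 mm.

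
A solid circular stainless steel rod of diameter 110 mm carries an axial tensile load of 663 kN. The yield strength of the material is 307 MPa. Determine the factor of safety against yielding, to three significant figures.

n = 4.40

A = πd²/4 = 9503 mm².
σ = F/A = 663000/9503 = 69.77 MPa.
n = 307/69.77 = 4.400.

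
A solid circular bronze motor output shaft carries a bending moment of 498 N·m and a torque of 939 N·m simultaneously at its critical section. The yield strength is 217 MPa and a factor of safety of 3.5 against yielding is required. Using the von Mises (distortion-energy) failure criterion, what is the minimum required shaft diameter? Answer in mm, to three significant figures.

d = 53.9 mm

σ_allow = σ_y/n = 217/3.5 = 62.00 MPa.
For a solid shaft σ_b = 32M/(πd³) and τ = 16T/(πd³), so the von Mises stress is σ' = (16/πd³)·√(4M²+3T²).
√(4M²+3T²) = √(4×(498000)² + 3×(939000)²) = 1.907×10^6 N·mm.
d³ = 16×1.907×10^6/(π×62.00) = 156700 mm³.
d = 53.91 mm.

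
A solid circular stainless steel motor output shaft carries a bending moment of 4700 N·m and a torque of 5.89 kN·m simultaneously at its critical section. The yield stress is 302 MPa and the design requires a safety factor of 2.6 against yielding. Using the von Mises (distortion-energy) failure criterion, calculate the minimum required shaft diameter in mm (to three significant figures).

d = 84.7 mm

σ_allow = σ_y/n = 302/2.6 = 116.2 MPa.
For a solid shaft σ_b = 32M/(πd³) and τ = 16T/(πd³), so the von Mises stress is σ' = (16/πd³)·√(4M²+3T²).
√(4M²+3T²) = √(4×(4.700×10^6)² + 3×(5.890×10^6)²) = 1.387×10^7 N·mm.
d³ = 16×1.387×10^7/(π×116.2) = 608200 mm³.
d = 84.73 mm.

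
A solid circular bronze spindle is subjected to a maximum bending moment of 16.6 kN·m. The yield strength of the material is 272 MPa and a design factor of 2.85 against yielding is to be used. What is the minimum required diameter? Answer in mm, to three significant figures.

σ_allow = 272/2.85 = 95.44 MPa.
For a solid circular section σ = 32M/(πd³), so d³ = 32M/(π σ_allow) = 32×1.6600×10^7/(π×95.44) = 1.772×10^6 mm³.
d = 121.0 mm.

d = 121 mm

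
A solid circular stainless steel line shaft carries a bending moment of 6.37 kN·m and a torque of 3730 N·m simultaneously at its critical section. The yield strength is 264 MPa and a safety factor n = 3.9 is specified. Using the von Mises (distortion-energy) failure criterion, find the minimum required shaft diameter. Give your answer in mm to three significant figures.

d = 102 mm

σ_allow = σ_y/n = 264/3.9 = 67.69 MPa.
For a solid shaft σ_b = 32M/(πd³) and τ = 16T/(πd³), so the von Mises stress is σ' = (16/πd³)·√(4M²+3T²).
√(4M²+3T²) = √(4×(6.370×10^6)² + 3×(3.730×10^6)²) = 1.428×10^7 N·mm.
d³ = 16×1.428×10^7/(π×67.69) = 1.075×10^6 mm³.
d = 102.4 mm.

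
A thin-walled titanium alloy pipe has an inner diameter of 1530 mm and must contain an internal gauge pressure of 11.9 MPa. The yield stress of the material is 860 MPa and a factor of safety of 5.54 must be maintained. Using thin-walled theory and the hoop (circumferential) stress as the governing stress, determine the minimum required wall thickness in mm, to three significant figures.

σ_allow = 860/5.54 = 155.2 MPa.
Hoop stress σ_h = pD/(2t), so t = pD/(2σ_allow) = 11.9×1530/(2×155.2) = 58.64 mm.

t = 58.6 mm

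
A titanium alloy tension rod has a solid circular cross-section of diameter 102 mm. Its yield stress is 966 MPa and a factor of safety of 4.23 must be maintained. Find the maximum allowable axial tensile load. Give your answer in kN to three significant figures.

F_allow = 1870 kN

σ_allow = 966/4.23 = 228.4 MPa.
A = πd²/4 = π×102²/4 = 8171 mm².
F_allow = σ_allow × A = 228.4×8171 = 1.866×10^6 N.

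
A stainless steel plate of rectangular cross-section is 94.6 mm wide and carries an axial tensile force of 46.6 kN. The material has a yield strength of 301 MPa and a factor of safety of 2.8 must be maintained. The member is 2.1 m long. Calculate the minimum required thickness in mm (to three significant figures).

t = 4.58 mm

σ_allow = 301/2.8 = 107.5 MPa.
Required area A = F/σ_allow = 46600/107.5 = 433.5 mm².
t = A/w = 433.5/94.6 = 4.582 mm.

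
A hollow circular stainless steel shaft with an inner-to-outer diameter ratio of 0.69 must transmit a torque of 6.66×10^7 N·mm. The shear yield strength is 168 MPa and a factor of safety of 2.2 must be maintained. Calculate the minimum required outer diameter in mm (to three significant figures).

τ_allow = 168/2.2 = 76.36 MPa.
For a hollow shaft τ = 16T/[πd_o³(1−k⁴)] with k = 0.69, so 1−k⁴ = 0.7733.
d_o³ = 16T/[π τ_allow (1−k⁴)] = 16×6.6600×10^7/(π×76.36×0.7733) = 5.744×10^6 mm³.
d_o = 179.1 mm.

d_o = 179 mm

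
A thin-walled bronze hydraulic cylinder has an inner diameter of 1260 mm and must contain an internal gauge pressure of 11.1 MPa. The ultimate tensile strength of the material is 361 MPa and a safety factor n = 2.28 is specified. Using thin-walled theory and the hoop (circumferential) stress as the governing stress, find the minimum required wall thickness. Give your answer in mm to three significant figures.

t = 44.2 mm

σ_allow = 361/2.28 = 158.3 MPa.
Hoop stress σ_h = pD/(2t), so t = pD/(2σ_allow) = 11.1×1260/(2×158.3) = 44.17 mm.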